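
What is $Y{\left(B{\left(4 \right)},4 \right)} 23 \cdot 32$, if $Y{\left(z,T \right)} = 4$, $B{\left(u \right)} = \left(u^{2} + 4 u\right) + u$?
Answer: $2944$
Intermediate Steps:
$B{\left(u \right)} = u^{2} + 5 u$
$Y{\left(B{\left(4 \right)},4 \right)} 23 \cdot 32 = 4 \cdot 23 \cdot 32 = 92 \cdot 32 = 2944$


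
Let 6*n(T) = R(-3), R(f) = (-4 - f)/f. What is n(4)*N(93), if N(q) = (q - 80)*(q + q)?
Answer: 403/3 ≈ 134.33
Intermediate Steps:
R(f) = (-4 - f)/f
n(T) = 1/18 (n(T) = ((-4 - 1*(-3))/(-3))/6 = (-(-4 + 3)/3)/6 = (-1/3*(-1))/6 = (1/6)*(1/3) = 1/18)
N(q) = 2*q*(-80 + q) (N(q) = (-80 + q)*(2*q) = 2*q*(-80 + q))
n(4)*N(93) = (2*93*(-80 + 93))/18 = (2*93*13)/18 = (1/18)*2418 = 403/3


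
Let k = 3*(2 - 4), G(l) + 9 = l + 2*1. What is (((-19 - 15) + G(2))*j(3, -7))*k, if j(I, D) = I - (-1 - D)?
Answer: -702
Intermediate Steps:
G(l) = -7 + l (G(l) = -9 + (l + 2*1) = -9 + (l + 2) = -9 + (2 + l) = -7 + l)
j(I, D) = 1 + D + I (j(I, D) = I + (1 + D) = 1 + D + I)
k = -6 (k = 3*(-2) = -6)
(((-19 - 15) + G(2))*j(3, -7))*k = (((-19 - 15) + (-7 + 2))*(1 - 7 + 3))*(-6) = ((-34 - 5)*(-3))*(-6) = -39*(-3)*(-6) = 117*(-6) = -702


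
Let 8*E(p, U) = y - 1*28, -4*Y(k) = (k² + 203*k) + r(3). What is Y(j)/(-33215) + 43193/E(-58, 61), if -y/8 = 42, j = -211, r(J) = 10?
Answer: -63060931/66430 ≈ -949.28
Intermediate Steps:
y = -336 (y = -8*42 = -336)
Y(k) = -5/2 - 203*k/4 - k²/4 (Y(k) = -((k² + 203*k) + 10)/4 = -(10 + k² + 203*k)/4 = -5/2 - 203*k/4 - k²/4)
E(p, U) = -91/2 (E(p, U) = (-336 - 1*28)/8 = (-336 - 28)/8 = (⅛)*(-364) = -91/2)
Y(j)/(-33215) + 43193/E(-58, 61) = (-5/2 - 203/4*(-211) - ¼*(-211)²)/(-33215) + 43193/(-91/2) = (-5/2 + 42833/4 - ¼*44521)*(-1/33215) + 43193*(-2/91) = (-5/2 + 42833/4 - 44521/4)*(-1/33215) - 86386/91 = -849/2*(-1/33215) - 86386/91 = 849/66430 - 86386/91 = -63060931/66430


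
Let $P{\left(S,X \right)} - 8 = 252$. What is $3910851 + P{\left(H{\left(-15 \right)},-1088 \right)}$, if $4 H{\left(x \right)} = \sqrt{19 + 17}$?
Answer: $3911111$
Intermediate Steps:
$H{\left(x \right)} = \frac{3}{2}$ ($H{\left(x \right)} = \frac{\sqrt{19 + 17}}{4} = \frac{\sqrt{36}}{4} = \frac{1}{4} \cdot 6 = \frac{3}{2}$)
$P{\left(S,X \right)} = 260$ ($P{\left(S,X \right)} = 8 + 252 = 260$)
$3910851 + P{\left(H{\left(-15 \right)},-1088 \right)} = 3910851 + 260 = 3911111$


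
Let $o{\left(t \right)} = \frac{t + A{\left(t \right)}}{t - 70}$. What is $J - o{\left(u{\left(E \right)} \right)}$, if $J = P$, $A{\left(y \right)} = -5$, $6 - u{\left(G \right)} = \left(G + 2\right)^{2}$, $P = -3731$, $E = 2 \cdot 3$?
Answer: $- \frac{477631}{128} \approx -3731.5$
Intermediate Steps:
$E = 6$
$u{\left(G \right)} = 6 - \left(2 + G\right)^{2}$ ($u{\left(G \right)} = 6 - \left(G + 2\right)^{2} = 6 - \left(2 + G\right)^{2}$)
$J = -3731$
$o{\left(t \right)} = \frac{-5 + t}{-70 + t}$ ($o{\left(t \right)} = \frac{t - 5}{t - 70} = \frac{-5 + t}{-70 + t}$)
$J - o{\left(u{\left(E \right)} \right)} = -3731 - \frac{-5 + \left(6 - \left(2 + 6\right)^{2}\right)}{-70 + \left(6 - \left(2 + 6\right)^{2}\right)} = -3731 - \frac{-5 + \left(6 - 8^{2}\right)}{-70 + \left(6 - 8^{2}\right)} = -3731 - \frac{-5 + \left(6 - 64\right)}{-70 + \left(6 - 64\right)} = -3731 - \frac{-5 - 58}{-70 - 58} = -3731 - \frac{1}{-128} \left(-63\right) = -3731 - \left(- \frac{1}{128}\right) \left(-63\right) = -3731 - \frac{63}{128} = - \frac{477631}{128}$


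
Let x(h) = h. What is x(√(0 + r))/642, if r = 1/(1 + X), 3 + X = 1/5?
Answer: I*√5/1926 ≈ 0.001161*I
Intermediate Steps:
X = -14/5 (X = -3 + 1/5 = -3 + ⅕ = -14/5 ≈ -2.8000)
r = -5/9 (r = 1/(1 - 14/5) = 1/(-9/5) = -5/9 ≈ -0.55556)
x(√(0 + r))/642 = √(0 - 5/9)/642 = √(-5/9)*(1/642) = (I*√5/3)*(1/642) = I*√5/1926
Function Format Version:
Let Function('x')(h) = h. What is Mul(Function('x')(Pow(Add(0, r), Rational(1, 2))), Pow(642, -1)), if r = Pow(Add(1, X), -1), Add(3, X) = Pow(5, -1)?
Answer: Mul(Rational(1, 1926), I, Pow(5, Rational(1, 2))) ≈ Mul(0.0011610, I)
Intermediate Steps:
X = Rational(-14, 5) (X = Add(-3, Pow(5, -1)) = Add(-3, Rational(1, 5)) = Rational(-14, 5) ≈ -2.8000)
r = Rational(-5, 9) (r = Pow(Add(1, Rational(-14, 5)), -1) = Pow(Rational(-9, 5), -1) = Rational(-5, 9) ≈ -0.55556)
Mul(Function('x')(Pow(Add(0, r), Rational(1, 2))), Pow(642, -1)) = Mul(Pow(Add(0, Rational(-5, 9)), Rational(1, 2)), Pow(642, -1)) = Mul(Pow(Rational(-5, 9), Rational(1, 2)), Rational(1, 642)) = Mul(Mul(Rational(1, 3), I, Pow(5, Rational(1, 2))), Rational(1, 642)) = Mul(Rational(1, 1926), I, Pow(5, Rational(1, 2)))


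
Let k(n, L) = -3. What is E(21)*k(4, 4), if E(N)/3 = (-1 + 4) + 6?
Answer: -81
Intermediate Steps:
E(N) = 27 (E(N) = 3*((-1 + 4) + 6) = 3*(3 + 6) = 3*9 = 27)
E(21)*k(4, 4) = 27*(-3) = -81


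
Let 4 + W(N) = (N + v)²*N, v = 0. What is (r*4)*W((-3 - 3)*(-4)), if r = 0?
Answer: 0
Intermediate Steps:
W(N) = -4 + N³ (W(N) = -4 + (N + 0)²*N = -4 + N²*N = -4 + N³)
(r*4)*W((-3 - 3)*(-4)) = (0*4)*(-4 + ((-3 - 3)*(-4))³) = 0*(-4 + (-6*(-4))³) = 0*(-4 + 24³) = 0*(-4 + 13824) = 0*13820 = 0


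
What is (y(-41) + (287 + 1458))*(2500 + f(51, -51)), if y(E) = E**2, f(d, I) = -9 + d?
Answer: 8708892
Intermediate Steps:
(y(-41) + (287 + 1458))*(2500 + f(51, -51)) = ((-41)**2 + (287 + 1458))*(2500 + (-9 + 51)) = (1681 + 1745)*(2500 + 42) = 3426*2542 = 8708892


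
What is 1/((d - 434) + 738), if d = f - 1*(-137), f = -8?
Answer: 1/433 ≈ 0.0023095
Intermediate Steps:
d = 129 (d = -8 - 1*(-137) = -8 + 137 = 129)
1/((d - 434) + 738) = 1/((129 - 434) + 738) = 1/(-305 + 738) = 1/433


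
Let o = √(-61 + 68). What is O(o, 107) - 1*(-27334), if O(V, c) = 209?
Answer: 27543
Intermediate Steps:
o = √7 ≈ 2.6458
O(o, 107) - 1*(-27334) = 209 - 1*(-27334) = 209 + 27334 = 27543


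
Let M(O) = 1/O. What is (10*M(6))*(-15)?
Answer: -25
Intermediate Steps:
(10*M(6))*(-15) = (10/6)*(-15) = (10*(⅙))*(-15) = (5/3)*(-15) = -25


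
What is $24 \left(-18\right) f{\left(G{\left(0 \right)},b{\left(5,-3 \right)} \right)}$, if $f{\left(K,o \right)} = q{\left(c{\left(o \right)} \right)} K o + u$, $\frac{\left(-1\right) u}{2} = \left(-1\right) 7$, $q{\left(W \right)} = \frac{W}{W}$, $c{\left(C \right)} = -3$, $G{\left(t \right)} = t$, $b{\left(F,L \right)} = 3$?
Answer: $-6048$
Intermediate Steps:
$q{\left(W \right)} = 1$
$u = 14$ ($u = - 2 \left(\left(-1\right) 7\right) = \left(-2\right) \left(-7\right) = 14$)
$f{\left(K,o \right)} = 14 + K o$ ($f{\left(K,o \right)} = 1 K o + 14 = K o + 14 = 14 + K o$)
$24 \left(-18\right) f{\left(G{\left(0 \right)},b{\left(5,-3 \right)} \right)} = 24 \left(-18\right) \left(14 + 0 \cdot 3\right) = - 432 \left(14 + 0\right) = \left(-432\right) 14 = -6048$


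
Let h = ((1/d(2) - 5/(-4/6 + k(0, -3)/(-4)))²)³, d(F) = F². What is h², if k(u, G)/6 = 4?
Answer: 1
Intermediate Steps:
k(u, G) = 24 (k(u, G) = 6*4 = 24)
h = 1 (h = ((1/2² - 5/(-4/6 + 24/(-4)))²)³ = ((1/4 - 5/(-4*⅙ + 24*(-¼)))²)³ = ((1*(¼) - 5/(-⅔ - 6))²)³ = ((¼ - 5/(-20/3))²)³ = ((¼ - 5*(-3/20))²)³ = ((¼ + ¾)²)³ = (1²)³ = 1³ = 1)
h² = 1² = 1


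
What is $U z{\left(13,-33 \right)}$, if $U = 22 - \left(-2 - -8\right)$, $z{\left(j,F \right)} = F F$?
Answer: $17424$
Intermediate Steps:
$z{\left(j,F \right)} = F^{2}$
$U = 16$ ($U = 22 - \left(-2 + 8\right) = 22 - 6 = 16$)
$U z{\left(13,-33 \right)} = 16 \left(-33\right)^{2} = 16 \cdot 1089 = 17424$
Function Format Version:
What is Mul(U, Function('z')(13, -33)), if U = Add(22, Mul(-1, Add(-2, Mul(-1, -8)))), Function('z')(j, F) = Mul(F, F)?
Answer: 17424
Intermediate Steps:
Function('z')(j, F) = Pow(F, 2)
U = 16 (U = Add(22, Mul(-1, Add(-2, 8))) = Add(22, Mul(-1, 6)) = Add(22, -6) = 16)
Mul(U, Function('z')(13, -33)) = Mul(16, Pow(-33, 2)) = Mul(16, 1089) = 17424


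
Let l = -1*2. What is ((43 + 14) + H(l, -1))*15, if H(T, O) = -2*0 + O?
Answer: 840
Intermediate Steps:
l = -2
H(T, O) = O (H(T, O) = 0 + O = O)
((43 + 14) + H(l, -1))*15 = ((43 + 14) - 1)*15 = (57 - 1)*15 = 56*15 = 840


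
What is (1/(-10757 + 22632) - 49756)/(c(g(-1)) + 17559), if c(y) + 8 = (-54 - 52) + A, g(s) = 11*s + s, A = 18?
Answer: -196950833/69124375 ≈ -2.8492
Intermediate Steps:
g(s) = 12*s
c(y) = -96 (c(y) = -8 + ((-54 - 52) + 18) = -8 + (-106 + 18) = -8 - 88 = -96)
(1/(-10757 + 22632) - 49756)/(c(g(-1)) + 17559) = (1/(-10757 + 22632) - 49756)/(-96 + 17559) = (1/11875 - 49756)/17463 = (1/11875 - 49756)*(1/17463) = -590852499/11875*1/17463 = -196950833/69124375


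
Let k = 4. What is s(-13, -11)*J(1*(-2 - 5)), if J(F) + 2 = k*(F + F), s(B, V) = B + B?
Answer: 1508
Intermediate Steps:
s(B, V) = 2*B
J(F) = -2 + 8*F (J(F) = -2 + 4*(F + F) = -2 + 4*(2*F) = -2 + 8*F)
s(-13, -11)*J(1*(-2 - 5)) = (2*(-13))*(-2 + 8*(1*(-2 - 5))) = -26*(-2 + 8*(1*(-7))) = -26*(-2 + 8*(-7)) = -26*(-2 - 56) = -26*(-58) = 1508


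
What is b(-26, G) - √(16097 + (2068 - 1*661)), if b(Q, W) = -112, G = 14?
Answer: -112 - 4*√1094 ≈ -244.30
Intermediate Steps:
b(-26, G) - √(16097 + (2068 - 1*661)) = -112 - √(16097 + (2068 - 1*661)) = -112 - √(16097 + (2068 - 661)) = -112 - √(16097 + 1407) = -112 - √17504 = -112 - 4*√1094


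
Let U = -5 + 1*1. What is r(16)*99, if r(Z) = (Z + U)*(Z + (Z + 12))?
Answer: 52272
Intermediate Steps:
U = -4 (U = -5 + 1 = -4)
r(Z) = (-4 + Z)*(12 + 2*Z) (r(Z) = (Z - 4)*(Z + (Z + 12)) = (-4 + Z)*(Z + (12 + Z)) = (-4 + Z)*(12 + 2*Z))
r(16)*99 = (-48 + 2*16**2 + 4*16)*99 = (-48 + 2*256 + 64)*99 = (-48 + 512 + 64)*99 = 528*99 = 52272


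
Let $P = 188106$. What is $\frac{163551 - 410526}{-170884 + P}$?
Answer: $- \frac{246975}{17222} \approx -14.341$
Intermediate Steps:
$\frac{163551 - 410526}{-170884 + P} = \frac{163551 - 410526}{-170884 + 188106} = - \frac{246975}{17222}$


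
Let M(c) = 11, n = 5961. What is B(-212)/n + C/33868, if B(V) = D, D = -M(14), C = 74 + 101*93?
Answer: 56060239/201887148 ≈ 0.27768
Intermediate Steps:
C = 9467 (C = 74 + 9393 = 9467)
D = -11 (D = -1*11 = -11)
B(V) = -11
B(-212)/n + C/33868 = -11/5961 + 9467/33868 = 56060239/201887148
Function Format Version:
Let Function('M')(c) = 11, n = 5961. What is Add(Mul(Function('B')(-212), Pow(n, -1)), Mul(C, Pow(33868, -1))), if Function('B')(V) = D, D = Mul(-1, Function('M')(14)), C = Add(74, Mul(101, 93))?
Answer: Rational(56060239, 201887148) ≈ 0.27768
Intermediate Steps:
C = 9467 (C = Add(74, 9393) = 9467)
D = -11 (D = Mul(-1, 11) = -11)
Function('B')(V) = -11
Add(Mul(Function('B')(-212), Pow(n, -1)), Mul(C, Pow(33868, -1))) = Add(Mul(-11, Pow(5961, -1)), Mul(9467, Pow(33868, -1))) = Add(Mul(-11, Rational(1, 5961)), Mul(9467, Rational(1, 33868))) = Add(Rational(-11, 5961), Rational(9467, 33868)) = Rational(56060239, 201887148)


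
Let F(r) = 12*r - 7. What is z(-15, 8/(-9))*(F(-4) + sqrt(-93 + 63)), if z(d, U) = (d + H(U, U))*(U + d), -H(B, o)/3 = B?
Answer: -291005/27 + 5291*I*sqrt(30)/27 ≈ -10778.0 + 1073.3*I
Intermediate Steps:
H(B, o) = -3*B
z(d, U) = (U + d)*(d - 3*U) (z(d, U) = (d - 3*U)*(U + d) = (U + d)*(d - 3*U))
F(r) = -7 + 12*r
z(-15, 8/(-9))*(F(-4) + sqrt(-93 + 63)) = ((-15)**2 - 3*(8/(-9))**2 - 2*8/(-9)*(-15))*((-7 + 12*(-4)) + sqrt(-93 + 63)) = (225 - 3*(8*(-1/9))**2 - 2*8*(-1/9)*(-15))*((-7 - 48) + sqrt(-30)) = (225 - 3*(-8/9)**2 - 2*(-8/9)*(-15))*(-55 + I*sqrt(30)) = (225 - 3*64/81 - 80/3)*(-55 + I*sqrt(30)) = (225 - 64/27 - 80/3)*(-55 + I*sqrt(30)) = 5291*(-55 + I*sqrt(30))/27 = -291005/27 + 5291*I*sqrt(30)/27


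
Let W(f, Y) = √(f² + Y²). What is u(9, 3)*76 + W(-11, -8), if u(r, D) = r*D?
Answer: 2052 + √185 ≈ 2065.6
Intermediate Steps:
u(r, D) = D*r
W(f, Y) = √(Y² + f²)
u(9, 3)*76 + W(-11, -8) = (3*9)*76 + √((-8)² + (-11)²) = 27*76 + √(64 + 121) = 2052 + √185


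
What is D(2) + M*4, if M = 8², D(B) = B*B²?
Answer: 264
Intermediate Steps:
D(B) = B³
M = 64
D(2) + M*4 = 2³ + 64*4 = 8 + 256 = 264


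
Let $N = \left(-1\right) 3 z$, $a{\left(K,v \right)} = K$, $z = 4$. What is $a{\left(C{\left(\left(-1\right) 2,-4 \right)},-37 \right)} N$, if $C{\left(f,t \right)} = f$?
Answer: $24$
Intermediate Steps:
$N = -12$ ($N = \left(-1\right) 3 \cdot 4 = \left(-3\right) 4 = -12$)
$a{\left(C{\left(\left(-1\right) 2,-4 \right)},-37 \right)} N = \left(-1\right) 2 \left(-12\right) = \left(-2\right) \left(-12\right) = 24$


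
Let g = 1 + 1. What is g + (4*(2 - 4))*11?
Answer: -86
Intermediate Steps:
g = 2
g + (4*(2 - 4))*11 = 2 + (4*(2 - 4))*11 = 2 + (4*(-2))*11 = 2 - 8*11 = 2 - 88 = -86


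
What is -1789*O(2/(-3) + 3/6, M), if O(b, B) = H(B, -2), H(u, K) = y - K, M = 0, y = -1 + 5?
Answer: -10734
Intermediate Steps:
y = 4
H(u, K) = 4 - K
O(b, B) = 6 (O(b, B) = 4 - 1*(-2) = 4 + 2 = 6)
-1789*O(2/(-3) + 3/6, M) = -1789*6 = -10734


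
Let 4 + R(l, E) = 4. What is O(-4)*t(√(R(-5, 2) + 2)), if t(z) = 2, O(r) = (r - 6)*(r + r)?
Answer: 160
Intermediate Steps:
O(r) = 2*r*(-6 + r) (O(r) = (-6 + r)*(2*r) = 2*r*(-6 + r))
R(l, E) = 0 (R(l, E) = -4 + 4 = 0)
O(-4)*t(√(R(-5, 2) + 2)) = (2*(-4)*(-6 - 4))*2 = (2*(-4)*(-10))*2 = 80*2 = 160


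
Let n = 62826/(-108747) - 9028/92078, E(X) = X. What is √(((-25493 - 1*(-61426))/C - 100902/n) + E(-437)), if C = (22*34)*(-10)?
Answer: √120914294551497936184413410/28499222620 ≈ 385.84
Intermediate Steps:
n = -1127776724/1668867711 (n = 62826*(-1/108747) - 9028*1/92078 = -20942/36249 - 4514/46039 = -1127776724/1668867711 ≈ -0.67577)
C = -7480 (C = 748*(-10) = -7480)
√(((-25493 - 1*(-61426))/C - 100902/n) + E(-437)) = √(((-25493 - 1*(-61426))/(-7480) - 100902/(-1127776724/1668867711)) - 437) = √(((-25493 + 61426)*(-1/7480) - 100902*(-1668867711/1127776724)) - 437) = √((35933*(-1/7480) + 84196044887661/563888362) - 437) = √((-35933/7480 + 84196044887661/563888362) - 437) = √(314883076779596267/2108942473880 - 437) = √(313961468918510707/2108942473880) = √120914294551497936184413410/28499222620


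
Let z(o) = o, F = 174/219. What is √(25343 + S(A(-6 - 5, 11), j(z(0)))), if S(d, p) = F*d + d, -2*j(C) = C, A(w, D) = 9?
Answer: √135138914/73 ≈ 159.25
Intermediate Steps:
F = 58/73 (F = 174*(1/219) = 58/73 ≈ 0.79452)
j(C) = -C/2
S(d, p) = 131*d/73 (S(d, p) = 58*d/73 + d = 131*d/73)
√(25343 + S(A(-6 - 5, 11), j(z(0)))) = √(25343 + (131/73)*9) = √(25343 + 1179/73) = √(1851218/73) = √135138914/73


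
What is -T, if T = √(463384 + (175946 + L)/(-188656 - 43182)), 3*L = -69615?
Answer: -√68992591460858/12202 ≈ -680.72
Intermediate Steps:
L = -23205 (L = (⅓)*(-69615) = -23205)
T = √68992591460858/12202 (T = √(463384 + (175946 - 23205)/(-188656 - 43182)) = √(463384 + 152741/(-231838)) = √(463384 + 152741*(-1/231838)) = √(463384 - 8039/12202) = √(5654203529/12202) = √68992591460858/12202 ≈ 680.72)
-T = -√68992591460858/12202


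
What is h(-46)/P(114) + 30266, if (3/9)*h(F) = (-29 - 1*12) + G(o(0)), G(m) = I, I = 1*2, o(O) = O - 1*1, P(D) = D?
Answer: 1150069/38 ≈ 30265.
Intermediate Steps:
o(O) = -1 + O (o(O) = O - 1 = -1 + O)
I = 2
G(m) = 2
h(F) = -117 (h(F) = 3*((-29 - 1*12) + 2) = 3*((-29 - 12) + 2) = 3*(-41 + 2) = 3*(-39) = -117)
h(-46)/P(114) + 30266 = -117/114 + 30266 = -117*1/114 + 30266 = -39/38 + 30266 = 1150069/38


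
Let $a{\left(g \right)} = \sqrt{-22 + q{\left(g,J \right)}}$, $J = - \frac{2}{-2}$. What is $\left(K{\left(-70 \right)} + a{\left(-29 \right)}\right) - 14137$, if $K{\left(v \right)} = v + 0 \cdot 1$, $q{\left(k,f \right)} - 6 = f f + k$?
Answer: $-14207 + 2 i \sqrt{11} \approx -14207.0 + 6.6332 i$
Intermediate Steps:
$J = 1$ ($J = \left(-2\right) \left(- \frac{1}{2}\right) = 1$)
$q{\left(k,f \right)} = 6 + k + f^{2}$ ($q{\left(k,f \right)} = 6 + \left(f f + k\right) = 6 + \left(f^{2} + k\right) = 6 + \left(k + f^{2}\right) = 6 + k + f^{2}$)
$K{\left(v \right)} = v$ ($K{\left(v \right)} = v + 0 = v$)
$a{\left(g \right)} = \sqrt{-15 + g}$ ($a{\left(g \right)} = \sqrt{-22 + \left(6 + g + 1^{2}\right)} = \sqrt{-22 + \left(6 + g + 1\right)} = \sqrt{-22 + \left(7 + g\right)} = \sqrt{-15 + g}$)
$\left(K{\left(-70 \right)} + a{\left(-29 \right)}\right) - 14137 = \left(-70 + \sqrt{-15 - 29}\right) - 14137 = \left(-70 + \sqrt{-44}\right) - 14137 = \left(-70 + 2 i \sqrt{11}\right) - 14137 = -14207 + 2 i \sqrt{11}$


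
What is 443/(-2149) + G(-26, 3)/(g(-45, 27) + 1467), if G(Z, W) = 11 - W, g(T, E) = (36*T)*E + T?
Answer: -9382033/45470691 ≈ -0.20633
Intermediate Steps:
g(T, E) = T + 36*E*T (g(T, E) = 36*E*T + T = T + 36*E*T)
443/(-2149) + G(-26, 3)/(g(-45, 27) + 1467) = 443/(-2149) + (11 - 1*3)/(-45*(1 + 36*27) + 1467) = 443*(-1/2149) + (11 - 3)/(-45*(1 + 972) + 1467) = -443/2149 + 8/(-45*973 + 1467) = -443/2149 + 8/(-43785 + 1467) = -443/2149 + 8/(-42318) = -443/2149 + 8*(-1/42318) = -443/2149 - 4/21159 = -9382033/45470691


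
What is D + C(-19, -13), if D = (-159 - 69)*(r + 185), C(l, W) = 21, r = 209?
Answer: -89811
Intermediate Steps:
D = -89832 (D = (-159 - 69)*(209 + 185) = -228*394 = -89832)
D + C(-19, -13) = -89832 + 21 = -89811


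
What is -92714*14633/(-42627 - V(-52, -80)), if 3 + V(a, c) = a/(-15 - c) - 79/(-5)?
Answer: 1356683962/42639 ≈ 31818.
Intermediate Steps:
V(a, c) = 64/5 + a/(-15 - c) (V(a, c) = -3 + (a/(-15 - c) - 79/(-5)) = -3 + (a/(-15 - c) - 79*(-1/5)) = -3 + (a/(-15 - c) + 79/5) = -3 + (79/5 + a/(-15 - c)) = 64/5 + a/(-15 - c))
-92714*14633/(-42627 - V(-52, -80)) = -92714*14633/(-42627 - (192 - 1*(-52) + (64/5)*(-80))/(15 - 80)) = -92714*14633/(-42627 - (192 + 52 - 1024)/(-65)) = -92714*14633/(-42627 - (-1)*(-780)/65) = -92714*14633/(-42627 - 1*12) = -92714*14633/(-42627 - 12) = -92714/((-42639*1/14633)) = -92714/(-42639/14633) = -92714*(-14633/42639) = 1356683962/42639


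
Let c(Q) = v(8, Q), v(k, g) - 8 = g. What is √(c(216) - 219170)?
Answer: I*√218946 ≈ 467.92*I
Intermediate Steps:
v(k, g) = 8 + g
c(Q) = 8 + Q
√(c(216) - 219170) = √((8 + 216) - 219170) = √(224 - 219170) = √(-218946) = I*√218946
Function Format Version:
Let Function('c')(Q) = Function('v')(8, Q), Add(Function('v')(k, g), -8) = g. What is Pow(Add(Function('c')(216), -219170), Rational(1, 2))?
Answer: Mul(I, Pow(218946, Rational(1, 2))) ≈ Mul(467.92, I)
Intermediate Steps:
Function('v')(k, g) = Add(8, g)
Function('c')(Q) = Add(8, Q)
Pow(Add(Function('c')(216), -219170), Rational(1, 2)) = Pow(Add(Add(8, 216), -219170), Rational(1, 2)) = Pow(Add(224, -219170), Rational(1, 2)) = Pow(-218946, Rational(1, 2)) = Mul(I, Pow(218946, Rational(1, 2)))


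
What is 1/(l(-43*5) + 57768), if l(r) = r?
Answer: 1/57553 ≈ 1.7375e-5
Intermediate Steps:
1/(l(-43*5) + 57768) = 1/(-43*5 + 57768) = 1/(-215 + 57768) = 1/57553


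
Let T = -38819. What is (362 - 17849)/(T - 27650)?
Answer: 17487/66469 ≈ 0.26308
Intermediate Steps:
(362 - 17849)/(T - 27650) = (362 - 17849)/(-38819 - 27650) = -17487/(-66469) = -17487*(-1/66469) = 17487/66469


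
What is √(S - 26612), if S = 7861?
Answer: I*√18751 ≈ 136.93*I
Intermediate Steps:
√(S - 26612) = √(7861 - 26612) = √(-18751) = I*√18751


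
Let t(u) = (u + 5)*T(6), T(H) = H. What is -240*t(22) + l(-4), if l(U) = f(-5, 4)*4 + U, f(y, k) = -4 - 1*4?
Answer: -38916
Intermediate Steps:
f(y, k) = -8 (f(y, k) = -4 - 4 = -8)
t(u) = 30 + 6*u (t(u) = (u + 5)*6 = (5 + u)*6 = 30 + 6*u)
l(U) = -32 + U (l(U) = -8*4 + U = -32 + U)
-240*t(22) + l(-4) = -240*(30 + 6*22) + (-32 - 4) = -240*(30 + 132) - 36 = -240*162 - 36 = -38880 - 36 = -38916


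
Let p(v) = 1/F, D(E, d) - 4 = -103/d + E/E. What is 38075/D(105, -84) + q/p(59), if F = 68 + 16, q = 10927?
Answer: 483243264/523 ≈ 9.2398e+5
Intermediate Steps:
F = 84
D(E, d) = 5 - 103/d (D(E, d) = 4 + (-103/d + E/E) = 4 + (-103/d + 1) = 4 + (1 - 103/d) = 5 - 103/d)
p(v) = 1/84
38075/D(105, -84) + q/p(59) = 38075/(5 - 103/(-84)) + 10927/(1/84) = 38075/(5 - 103*(-1/84)) + 10927*84 = 38075/(5 + 103/84) + 917868 = 38075/(523/84) + 917868 = 38075*(84/523) + 917868 = 3198300/523 + 917868 = 483243264/523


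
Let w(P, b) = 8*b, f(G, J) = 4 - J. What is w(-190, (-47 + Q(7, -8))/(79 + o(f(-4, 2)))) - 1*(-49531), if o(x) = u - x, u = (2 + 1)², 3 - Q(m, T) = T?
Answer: 2129689/43 ≈ 49528.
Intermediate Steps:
Q(m, T) = 3 - T
u = 9 (u = 3² = 9)
o(x) = 9 - x
w(-190, (-47 + Q(7, -8))/(79 + o(f(-4, 2)))) - 1*(-49531) = 8*((-47 + (3 - 1*(-8)))/(79 + (9 - (4 - 1*2)))) - 1*(-49531) = 8*((-47 + (3 + 8))/(79 + (9 - (4 - 2)))) + 49531 = 8*((-47 + 11)/(79 + (9 - 1*2))) + 49531 = 8*(-36/(79 + (9 - 2))) + 49531 = 8*(-36/(79 + 7)) + 49531 = 8*(-36/86) + 49531 = 8*(-36*1/86) + 49531 = 8*(-18/43) + 49531 = -144/43 + 49531 = 2129689/43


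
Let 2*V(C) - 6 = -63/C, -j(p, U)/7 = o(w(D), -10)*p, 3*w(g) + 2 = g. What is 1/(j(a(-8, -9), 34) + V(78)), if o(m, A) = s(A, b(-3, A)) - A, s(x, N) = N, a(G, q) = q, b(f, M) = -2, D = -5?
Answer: 52/26343 ≈ 0.0019740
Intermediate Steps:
w(g) = -⅔ + g/3
o(m, A) = -2 - A
j(p, U) = -56*p (j(p, U) = -7*(-2 - 1*(-10))*p = -7*(-2 + 10)*p = -56*p)
V(C) = 3 - 63/(2*C) (V(C) = 3 + (-63/C)/2 = 3 - 63/(2*C))
1/(j(a(-8, -9), 34) + V(78)) = 1/(-56*(-9) + (3 - 63/2/78)) = 1/(504 + (3 - 63/2*1/78)) = 1/(504 + (3 - 21/52)) = 1/(504 + 135/52) = 1/(26343/52) = 52/26343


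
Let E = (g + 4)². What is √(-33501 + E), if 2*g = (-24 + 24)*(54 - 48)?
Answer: I*√33485 ≈ 182.99*I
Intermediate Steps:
g = 0 (g = ((-24 + 24)*(54 - 48))/2 = (0*6)/2 = (½)*0 = 0)
E = 16 (E = (0 + 4)² = 4² = 16)
√(-33501 + E) = √(-33501 + 16) = √(-33485) = I*√33485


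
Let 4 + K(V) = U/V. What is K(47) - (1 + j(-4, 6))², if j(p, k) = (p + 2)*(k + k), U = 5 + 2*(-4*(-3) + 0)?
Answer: -25022/47 ≈ -532.38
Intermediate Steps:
U = 29 (U = 5 + 2*(12 + 0) = 5 + 2*12 = 5 + 24 = 29)
j(p, k) = 2*k*(2 + p) (j(p, k) = (2 + p)*(2*k) = 2*k*(2 + p))
K(V) = -4 + 29/V
K(47) - (1 + j(-4, 6))² = (-4 + 29/47) - (1 + 2*6*(2 - 4))² = (-4 + 29*(1/47)) - (1 + 2*6*(-2))² = (-4 + 29/47) - (1 - 24)² = -159/47 - 1*(-23)² = -159/47 - 1*529 = -159/47 - 529 = -25022/47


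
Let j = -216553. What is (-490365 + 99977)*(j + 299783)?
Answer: -32491993240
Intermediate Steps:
(-490365 + 99977)*(j + 299783) = (-490365 + 99977)*(-216553 + 299783) = -390388*83230 = -32491993240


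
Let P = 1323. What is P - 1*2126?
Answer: -803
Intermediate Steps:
P - 1*2126 = 1323 - 1*2126 = 1323 - 2126 = -803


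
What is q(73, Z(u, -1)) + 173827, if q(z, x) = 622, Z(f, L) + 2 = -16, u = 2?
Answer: 174449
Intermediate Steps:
Z(f, L) = -18 (Z(f, L) = -2 - 16 = -18)
q(73, Z(u, -1)) + 173827 = 622 + 173827 = 174449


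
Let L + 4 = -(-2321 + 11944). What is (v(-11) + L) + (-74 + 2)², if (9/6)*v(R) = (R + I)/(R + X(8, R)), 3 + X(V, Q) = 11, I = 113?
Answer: -13397/3 ≈ -4465.7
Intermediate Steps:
X(V, Q) = 8 (X(V, Q) = -3 + 11 = 8)
v(R) = 2*(113 + R)/(3*(8 + R)) (v(R) = 2*((R + 113)/(R + 8))/3 = 2*((113 + R)/(8 + R))/3 = 2*(113 + R)/(3*(8 + R)))
L = -9627 (L = -4 - (-2321 + 11944) = -4 - 1*9623 = -4 - 9623 = -9627)
(v(-11) + L) + (-74 + 2)² = (2*(113 - 11)/(3*(8 - 11)) - 9627) + (-74 + 2)² = ((⅔)*102/(-3) - 9627) + (-72)² = ((⅔)*(-⅓)*102 - 9627) + 5184 = (-68/3 - 9627) + 5184 = -28949/3 + 5184 = -13397/3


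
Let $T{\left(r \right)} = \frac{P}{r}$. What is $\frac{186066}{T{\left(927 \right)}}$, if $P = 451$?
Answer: $\frac{172483182}{451} \approx 3.8245 \cdot 10^{5}$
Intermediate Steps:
$T{\left(r \right)} = \frac{451}{r}$
$\frac{186066}{T{\left(927 \right)}} = \frac{186066}{451 \cdot \frac{1}{927}} = \frac{186066}{\frac{451}{927}} = 186066 \cdot \frac{927}{451} = \frac{172483182}{451}$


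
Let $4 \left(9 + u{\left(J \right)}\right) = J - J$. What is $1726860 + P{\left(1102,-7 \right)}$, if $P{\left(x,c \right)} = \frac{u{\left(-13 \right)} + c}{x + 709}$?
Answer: $\frac{3127343444}{1811} \approx 1.7269 \cdot 10^{6}$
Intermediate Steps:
$u{\left(J \right)} = -9$ ($u{\left(J \right)} = -9 + \frac{J - J}{4} = -9 + \frac{1}{4} \cdot 0 = -9 + 0 = -9$)
$P{\left(x,c \right)} = \frac{-9 + c}{709 + x}$ ($P{\left(x,c \right)} = \frac{-9 + c}{x + 709} = \frac{-9 + c}{709 + x}$)
$1726860 + P{\left(1102,-7 \right)} = 1726860 + \frac{-9 - 7}{709 + 1102} = 1726860 + \frac{1}{1811} \left(-16\right) = 1726860 - \frac{16}{1811} = \frac{3127343444}{1811}$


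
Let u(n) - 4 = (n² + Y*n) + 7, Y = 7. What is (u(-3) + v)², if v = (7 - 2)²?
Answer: 576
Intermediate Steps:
u(n) = 11 + n² + 7*n (u(n) = 4 + ((n² + 7*n) + 7) = 4 + (7 + n² + 7*n) = 11 + n² + 7*n)
v = 25 (v = 5² = 25)
(u(-3) + v)² = ((11 + (-3)² + 7*(-3)) + 25)² = ((11 + 9 - 21) + 25)² = (-1 + 25)² = 24² = 576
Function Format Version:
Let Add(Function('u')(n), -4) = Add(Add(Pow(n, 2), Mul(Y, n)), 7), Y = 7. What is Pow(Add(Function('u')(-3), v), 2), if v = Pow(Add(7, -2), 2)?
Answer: 576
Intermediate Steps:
Function('u')(n) = Add(11, Pow(n, 2), Mul(7, n)) (Function('u')(n) = Add(4, Add(Add(Pow(n, 2), Mul(7, n)), 7)) = Add(4, Add(7, Pow(n, 2), Mul(7, n))) = Add(11, Pow(n, 2), Mul(7, n)))
v = 25 (v = Pow(5, 2) = 25)
Pow(Add(Function('u')(-3), v), 2) = Pow(Add(Add(11, Pow(-3, 2), Mul(7, -3)), 25), 2) = Pow(Add(Add(11, 9, -21), 25), 2) = Pow(Add(-1, 25), 2) = Pow(24, 2) = 576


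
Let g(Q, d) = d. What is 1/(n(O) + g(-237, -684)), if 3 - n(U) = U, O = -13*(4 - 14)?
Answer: -1/811 ≈ -0.0012330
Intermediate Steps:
O = 130 (O = -13*(-10) = 130)
n(U) = 3 - U
1/(n(O) + g(-237, -684)) = 1/((3 - 1*130) - 684) = 1/((3 - 130) - 684) = 1/(-127 - 684) = 1/(-811) = -1/811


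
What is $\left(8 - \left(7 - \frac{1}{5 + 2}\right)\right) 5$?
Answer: $\frac{40}{7} \approx 5.7143$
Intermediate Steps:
$\left(8 - \left(7 - \frac{1}{5 + 2}\right)\right) 5 = \left(8 - \left(7 - \frac{1}{7}\right)\right) 5 = \left(8 + \left(-7 + \frac{1}{7}\right)\right) 5 = \left(8 - \frac{48}{7}\right) 5 = \frac{8}{7} \cdot 5 = \frac{40}{7}$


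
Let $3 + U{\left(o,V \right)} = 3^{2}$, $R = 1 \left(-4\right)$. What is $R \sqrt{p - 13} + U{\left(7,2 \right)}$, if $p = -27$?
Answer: $6 - 8 i \sqrt{10} \approx 6.0 - 25.298 i$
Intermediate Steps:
$R = -4$
$U{\left(o,V \right)} = 6$ ($U{\left(o,V \right)} = -3 + 3^{2} = -3 + 9 = 6$)
$R \sqrt{p - 13} + U{\left(7,2 \right)} = - 4 \sqrt{-27 - 13} + 6 = - 4 \sqrt{-40} + 6 = - 4 \cdot 2 i \sqrt{10} + 6 = - 8 i \sqrt{10} + 6 = 6 - 8 i \sqrt{10}$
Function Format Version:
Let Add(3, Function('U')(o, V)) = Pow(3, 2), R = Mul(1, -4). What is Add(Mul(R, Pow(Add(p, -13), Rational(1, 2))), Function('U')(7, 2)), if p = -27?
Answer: Add(6, Mul(-8, I, Pow(10, Rational(1, 2)))) ≈ Add(6.0000, Mul(-25.298, I))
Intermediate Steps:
R = -4
Function('U')(o, V) = 6 (Function('U')(o, V) = Add(-3, Pow(3, 2)) = Add(-3, 9) = 6)
Add(Mul(R, Pow(Add(p, -13), Rational(1, 2))), Function('U')(7, 2)) = Add(Mul(-4, Pow(Add(-27, -13), Rational(1, 2))), 6) = Add(Mul(-4, Pow(-40, Rational(1, 2))), 6) = Add(Mul(-4, Mul(2, I, Pow(10, Rational(1, 2)))), 6) = Add(Mul(-8, I, Pow(10, Rational(1, 2))), 6) = Add(6, Mul(-8, I, Pow(10, Rational(1, 2))))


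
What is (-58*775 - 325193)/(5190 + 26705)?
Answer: -370143/31895 ≈ -11.605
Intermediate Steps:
(-58*775 - 325193)/(5190 + 26705) = (-44950 - 325193)/31895 = -370143*1/31895 = -370143/31895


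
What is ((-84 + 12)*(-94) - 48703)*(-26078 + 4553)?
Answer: 902650875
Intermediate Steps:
((-84 + 12)*(-94) - 48703)*(-26078 + 4553) = (-72*(-94) - 48703)*(-21525) = (6768 - 48703)*(-21525) = -41935*(-21525) = 902650875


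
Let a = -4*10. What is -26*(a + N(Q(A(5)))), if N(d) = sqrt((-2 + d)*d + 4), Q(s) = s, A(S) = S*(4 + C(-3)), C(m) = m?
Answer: 1040 - 26*sqrt(19) ≈ 926.67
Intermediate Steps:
a = -40
A(S) = S (A(S) = S*(4 - 3) = S*1 = S)
N(d) = sqrt(4 + d*(-2 + d)) (N(d) = sqrt(d*(-2 + d) + 4) = sqrt(4 + d*(-2 + d)))
-26*(a + N(Q(A(5)))) = -26*(-40 + sqrt(4 + 5**2 - 2*5)) = -26*(-40 + sqrt(4 + 25 - 10)) = -26*(-40 + sqrt(19)) = 1040 - 26*sqrt(19)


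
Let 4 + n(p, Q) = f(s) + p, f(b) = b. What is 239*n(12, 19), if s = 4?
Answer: 2868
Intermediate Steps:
n(p, Q) = p (n(p, Q) = -4 + (4 + p) = p)
239*n(12, 19) = 239*12 = 2868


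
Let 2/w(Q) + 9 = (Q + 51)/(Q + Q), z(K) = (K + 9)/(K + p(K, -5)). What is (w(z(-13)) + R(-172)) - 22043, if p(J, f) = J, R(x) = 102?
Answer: -13800881/629 ≈ -21941.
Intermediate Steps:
z(K) = (9 + K)/(2*K) (z(K) = (K + 9)/(K + K) = (9 + K)/((2*K)) = (9 + K)*(1/(2*K)) = (9 + K)/(2*K))
w(Q) = 2/(-9 + (51 + Q)/(2*Q)) (w(Q) = 2/(-9 + (Q + 51)/(Q + Q)) = 2/(-9 + (51 + Q)/((2*Q))) = 2/(-9 + (51 + Q)*(1/(2*Q))) = 2/(-9 + (51 + Q)/(2*Q)))
(w(z(-13)) + R(-172)) - 22043 = (-4*(1/2)*(9 - 13)/(-13)/(-51 + 17*((1/2)*(9 - 13)/(-13))) + 102) - 22043 = (-4*(1/2)*(-1/13)*(-4)/(-51 + 17*((1/2)*(-1/13)*(-4))) + 102) - 22043 = (-4*2/13/(-51 + 17*(2/13)) + 102) - 22043 = (-4*2/13/(-51 + 34/13) + 102) - 22043 = (-4*2/13/(-629/13) + 102) - 22043 = (-4*2/13*(-13/629) + 102) - 22043 = (8/629 + 102) - 22043 = 64166/629 - 22043 = -13800881/629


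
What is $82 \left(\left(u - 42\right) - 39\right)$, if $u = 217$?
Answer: $11152$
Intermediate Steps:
$82 \left(\left(u - 42\right) - 39\right) = 82 \left(\left(217 - 42\right) - 39\right) = 82 \left(175 - 39\right) = 82 \cdot 136 = 11152$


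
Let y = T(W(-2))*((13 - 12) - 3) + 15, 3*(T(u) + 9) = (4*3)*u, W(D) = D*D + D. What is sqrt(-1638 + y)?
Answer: I*sqrt(1621) ≈ 40.262*I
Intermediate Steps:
W(D) = D + D**2 (W(D) = D**2 + D = D + D**2)
T(u) = -9 + 4*u (T(u) = -9 + ((4*3)*u)/3 = -9 + (12*u)/3 = -9 + 4*u)
y = 17 (y = (-9 + 4*(-2*(1 - 2)))*((13 - 12) - 3) + 15 = (-9 + 4*(-2*(-1)))*(1 - 3) + 15 = (-9 + 4*2)*(-2) + 15 = (-9 + 8)*(-2) + 15 = -1*(-2) + 15 = 2 + 15 = 17)
sqrt(-1638 + y) = sqrt(-1638 + 17) = sqrt(-1621) = I*sqrt(1621)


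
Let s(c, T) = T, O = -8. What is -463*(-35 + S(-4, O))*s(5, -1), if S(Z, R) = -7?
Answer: -19446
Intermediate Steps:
-463*(-35 + S(-4, O))*s(5, -1) = -463*(-35 - 7)*(-1) = -(-19446)*(-1) = -463*42 = -19446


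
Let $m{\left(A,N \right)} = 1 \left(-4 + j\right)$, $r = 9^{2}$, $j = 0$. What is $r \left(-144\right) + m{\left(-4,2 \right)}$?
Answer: $-11668$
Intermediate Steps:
$r = 81$
$m{\left(A,N \right)} = -4$ ($m{\left(A,N \right)} = 1 \left(-4 + 0\right) = 1 \left(-4\right) = -4$)
$r \left(-144\right) + m{\left(-4,2 \right)} = 81 \left(-144\right) - 4 = -11664 - 4 = -11668$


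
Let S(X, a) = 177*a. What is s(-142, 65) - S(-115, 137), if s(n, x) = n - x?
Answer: -24456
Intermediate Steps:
s(-142, 65) - S(-115, 137) = (-142 - 1*65) - 177*137 = (-142 - 65) - 1*24249 = -207 - 24249 = -24456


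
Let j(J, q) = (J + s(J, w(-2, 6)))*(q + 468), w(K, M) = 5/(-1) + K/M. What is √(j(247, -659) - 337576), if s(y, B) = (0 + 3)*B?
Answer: I*√381697 ≈ 617.82*I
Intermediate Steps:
w(K, M) = -5 + K/M (w(K, M) = 5*(-1) + K/M = -5 + K/M)
s(y, B) = 3*B
j(J, q) = (-16 + J)*(468 + q) (j(J, q) = (J + 3*(-5 - 2/6))*(q + 468) = (J + 3*(-5 - 2*⅙))*(468 + q) = (J + 3*(-5 - ⅓))*(468 + q) = (J + 3*(-16/3))*(468 + q) = (J - 16)*(468 + q) = (-16 + J)*(468 + q))
√(j(247, -659) - 337576) = √((-7488 - 16*(-659) + 468*247 + 247*(-659)) - 337576) = √((-7488 + 10544 + 115596 - 162773) - 337576) = √(-44121 - 337576) = √(-381697) = I*√381697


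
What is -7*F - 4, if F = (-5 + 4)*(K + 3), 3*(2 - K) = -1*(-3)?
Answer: 24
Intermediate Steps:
K = 1 (K = 2 - (-1)*(-3)/3 = 2 - 1/3*3 = 2 - 1 = 1)
F = -4 (F = (-5 + 4)*(1 + 3) = -1*4 = -4)
-7*F - 4 = -7*(-4) - 4 = 28 - 4 = 24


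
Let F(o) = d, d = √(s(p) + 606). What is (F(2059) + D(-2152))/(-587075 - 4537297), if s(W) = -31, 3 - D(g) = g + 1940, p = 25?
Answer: -215/5124372 - 5*√23/5124372 ≈ -4.6636e-5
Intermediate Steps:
D(g) = -1937 - g (D(g) = 3 - (g + 1940) = 3 - (1940 + g) = 3 + (-1940 - g) = -1937 - g)
d = 5*√23 (d = √(-31 + 606) = √575 = 5*√23 ≈ 23.979)
F(o) = 5*√23
(F(2059) + D(-2152))/(-587075 - 4537297) = (5*√23 + (-1937 - 1*(-2152)))/(-587075 - 4537297) = (5*√23 + (-1937 + 2152))/(-5124372) = (5*√23 + 215)*(-1/5124372) = (215 + 5*√23)*(-1/5124372) = -215/5124372 - 5*√23/5124372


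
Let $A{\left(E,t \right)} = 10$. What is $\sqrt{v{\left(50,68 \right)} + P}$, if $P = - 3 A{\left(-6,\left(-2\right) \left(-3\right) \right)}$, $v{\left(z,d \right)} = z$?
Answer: $2 \sqrt{5} \approx 4.4721$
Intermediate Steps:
$P = -30$ ($P = \left(-3\right) 10 = -30$)
$\sqrt{v{\left(50,68 \right)} + P} = \sqrt{50 - 30} = \sqrt{20} = 2 \sqrt{5}$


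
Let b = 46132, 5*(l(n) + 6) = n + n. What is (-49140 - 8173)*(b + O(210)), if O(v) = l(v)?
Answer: -2648433730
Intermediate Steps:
l(n) = -6 + 2*n/5 (l(n) = -6 + (n + n)/5 = -6 + (2*n)/5 = -6 + 2*n/5)
O(v) = -6 + 2*v/5
(-49140 - 8173)*(b + O(210)) = (-49140 - 8173)*(46132 + (-6 + (⅖)*210)) = -57313*(46132 + (-6 + 84)) = -57313*(46132 + 78) = -57313*46210 = -2648433730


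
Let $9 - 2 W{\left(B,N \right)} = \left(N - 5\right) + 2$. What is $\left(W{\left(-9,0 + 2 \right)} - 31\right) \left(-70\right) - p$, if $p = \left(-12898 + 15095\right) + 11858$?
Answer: $-12235$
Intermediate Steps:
$p = 14055$ ($p = 2197 + 11858 = 14055$)
$W{\left(B,N \right)} = 6 - \frac{N}{2}$ ($W{\left(B,N \right)} = \frac{9}{2} - \frac{\left(N - 5\right) + 2}{2} = \frac{9}{2} - \frac{\left(-5 + N\right) + 2}{2} = \frac{9}{2} - \frac{-3 + N}{2} = \frac{9}{2} - \left(- \frac{3}{2} + \frac{N}{2}\right) = 6 - \frac{N}{2}$)
$\left(W{\left(-9,0 + 2 \right)} - 31\right) \left(-70\right) - p = \left(\left(6 - \frac{0 + 2}{2}\right) - 31\right) \left(-70\right) - 14055 = \left(\left(6 - 1\right) - 31\right) \left(-70\right) - 14055 = \left(5 - 31\right) \left(-70\right) - 14055 = \left(-26\right) \left(-70\right) - 14055 = 1820 - 14055 = -12235$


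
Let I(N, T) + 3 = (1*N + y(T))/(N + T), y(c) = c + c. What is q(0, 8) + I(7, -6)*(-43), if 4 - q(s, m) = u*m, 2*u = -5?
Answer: 368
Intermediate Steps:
u = -5/2 (u = (1/2)*(-5) = -5/2 ≈ -2.5000)
y(c) = 2*c
q(s, m) = 4 + 5*m/2 (q(s, m) = 4 - (-5)*m/2 = 4 + 5*m/2)
I(N, T) = -3 + (N + 2*T)/(N + T) (I(N, T) = -3 + (1*N + 2*T)/(N + T) = -3 + (N + 2*T)/(N + T))
q(0, 8) + I(7, -6)*(-43) = (4 + (5/2)*8) + ((-1*(-6) - 2*7)/(7 - 6))*(-43) = (4 + 20) + ((6 - 14)/1)*(-43) = 24 + (1*(-8))*(-43) = 24 - 8*(-43) = 24 + 344 = 368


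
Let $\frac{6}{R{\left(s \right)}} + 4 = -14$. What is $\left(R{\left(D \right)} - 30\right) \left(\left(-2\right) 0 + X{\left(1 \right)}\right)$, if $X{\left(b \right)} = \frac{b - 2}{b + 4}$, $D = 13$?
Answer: $\frac{91}{15} \approx 6.0667$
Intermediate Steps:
$R{\left(s \right)} = - \frac{1}{3}$ ($R{\left(s \right)} = \frac{6}{-4 - 14} = \frac{6}{-18} = 6 \left(- \frac{1}{18}\right) = - \frac{1}{3}$)
$X{\left(b \right)} = \frac{-2 + b}{4 + b}$
$\left(R{\left(D \right)} - 30\right) \left(\left(-2\right) 0 + X{\left(1 \right)}\right) = \left(- \frac{1}{3} - 30\right) \left(\left(-2\right) 0 + \frac{-2 + 1}{4 + 1}\right) = \left(- \frac{1}{3} - 30\right) \left(0 + \frac{1}{5} \left(-1\right)\right) = - \frac{91 \left(0 + \frac{1}{5} \left(-1\right)\right)}{3} = - \frac{91 \left(0 - \frac{1}{5}\right)}{3} = \left(- \frac{91}{3}\right) \left(- \frac{1}{5}\right) = \frac{91}{15}$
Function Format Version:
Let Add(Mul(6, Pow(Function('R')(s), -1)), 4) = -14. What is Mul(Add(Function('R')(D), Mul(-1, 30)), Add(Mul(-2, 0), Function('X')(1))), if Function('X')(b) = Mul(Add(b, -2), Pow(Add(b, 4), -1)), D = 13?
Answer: Rational(91, 15) ≈ 6.0667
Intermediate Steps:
Function('R')(s) = Rational(-1, 3) (Function('R')(s) = Mul(6, Pow(Add(-4, -14), -1)) = Mul(6, Pow(-18, -1)) = Mul(6, Rational(-1, 18)) = Rational(-1, 3))
Function('X')(b) = Mul(Pow(Add(4, b), -1), Add(-2, b)) (Function('X')(b) = Mul(Add(-2, b), Pow(Add(4, b), -1)) = Mul(Pow(Add(4, b), -1), Add(-2, b)))
Mul(Add(Function('R')(D), Mul(-1, 30)), Add(Mul(-2, 0), Function('X')(1))) = Mul(Add(Rational(-1, 3), Mul(-1, 30)), Add(Mul(-2, 0), Mul(Pow(Add(4, 1), -1), Add(-2, 1)))) = Mul(Add(Rational(-1, 3), -30), Add(0, Mul(Pow(5, -1), -1))) = Mul(Rational(-91, 3), Add(0, Mul(Rational(1, 5), -1))) = Mul(Rational(-91, 3), Add(0, Rational(-1, 5))) = Mul(Rational(-91, 3), Rational(-1, 5)) = Rational(91, 15)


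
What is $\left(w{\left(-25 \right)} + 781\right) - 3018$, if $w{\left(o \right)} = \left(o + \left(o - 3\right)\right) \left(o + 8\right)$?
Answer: $-1336$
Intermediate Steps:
$w{\left(o \right)} = \left(-3 + 2 o\right) \left(8 + o\right)$ ($w{\left(o \right)} = \left(o + \left(o - 3\right)\right) \left(8 + o\right) = \left(o + \left(-3 + o\right)\right) \left(8 + o\right) = \left(-3 + 2 o\right) \left(8 + o\right)$)
$\left(w{\left(-25 \right)} + 781\right) - 3018 = \left(\left(-24 + 2 \left(-25\right)^{2} + 13 \left(-25\right)\right) + 781\right) - 3018 = \left(\left(-24 + 2 \cdot 625 - 325\right) + 781\right) - 3018 = \left(\left(-24 + 1250 - 325\right) + 781\right) - 3018 = \left(901 + 781\right) - 3018 = 1682 - 3018 = -1336$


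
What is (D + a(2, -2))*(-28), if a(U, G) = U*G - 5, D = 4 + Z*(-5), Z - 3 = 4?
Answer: 1120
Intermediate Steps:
Z = 7 (Z = 3 + 4 = 7)
D = -31 (D = 4 + 7*(-5) = 4 - 35 = -31)
a(U, G) = -5 + G*U (a(U, G) = G*U - 5 = -5 + G*U)
(D + a(2, -2))*(-28) = (-31 + (-5 - 2*2))*(-28) = (-31 + (-5 - 4))*(-28) = (-31 - 9)*(-28) = -40*(-28) = 1120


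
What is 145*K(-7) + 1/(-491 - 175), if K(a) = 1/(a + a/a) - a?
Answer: 329947/333 ≈ 990.83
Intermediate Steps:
K(a) = 1/(1 + a) - a (K(a) = 1/(a + 1) - a = 1/(1 + a) - a)
145*K(-7) + 1/(-491 - 175) = 145*((1 - 1*(-7) - 1*(-7)**2)/(1 - 7)) + 1/(-491 - 175) = 145*((1 + 7 - 1*49)/(-6)) + 1/(-666) = 145*(-(1 + 7 - 49)/6) - 1/666 = 145*(-1/6*(-41)) - 1/666 = 145*(41/6) - 1/666 = 5945/6 - 1/666 = 329947/333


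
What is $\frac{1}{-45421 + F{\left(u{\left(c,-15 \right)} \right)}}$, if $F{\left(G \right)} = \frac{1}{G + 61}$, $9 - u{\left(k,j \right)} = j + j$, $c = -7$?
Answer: $- \frac{100}{4542099} \approx -2.2016 \cdot 10^{-5}$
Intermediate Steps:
$u{\left(k,j \right)} = 9 - 2 j$ ($u{\left(k,j \right)} = 9 - \left(j + j\right) = 9 - 2 j$)
$F{\left(G \right)} = \frac{1}{61 + G}$
$\frac{1}{-45421 + F{\left(u{\left(c,-15 \right)} \right)}} = \frac{1}{-45421 + \frac{1}{61 + \left(9 - -30\right)}} = \frac{1}{-45421 + \frac{1}{61 + \left(9 + 30\right)}} = \frac{1}{-45421 + \frac{1}{61 + 39}} = \frac{1}{-45421 + \frac{1}{100}} = \frac{1}{- \frac{4542099}{100}} = - \frac{100}{4542099}$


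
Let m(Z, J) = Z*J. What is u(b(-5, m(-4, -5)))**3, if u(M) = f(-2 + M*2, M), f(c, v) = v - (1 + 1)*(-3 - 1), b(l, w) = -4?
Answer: 64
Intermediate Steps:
m(Z, J) = J*Z
f(c, v) = 8 + v (f(c, v) = v - 2*(-4) = v - 1*(-8) = v + 8 = 8 + v)
u(M) = 8 + M
u(b(-5, m(-4, -5)))**3 = (8 - 4)**3 = 4**3 = 64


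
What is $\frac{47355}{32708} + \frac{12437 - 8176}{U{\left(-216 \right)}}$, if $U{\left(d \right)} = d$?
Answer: $- \frac{32285027}{1766232} \approx -18.279$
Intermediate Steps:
$\frac{47355}{32708} + \frac{12437 - 8176}{U{\left(-216 \right)}} = \frac{47355}{32708} + \frac{12437 - 8176}{-216} = 47355 \cdot \frac{1}{32708} + \left(12437 - 8176\right) \left(- \frac{1}{216}\right) = \frac{47355}{32708} + 4261 \left(- \frac{1}{216}\right) = \frac{47355}{32708} - \frac{4261}{216} = - \frac{32285027}{1766232}$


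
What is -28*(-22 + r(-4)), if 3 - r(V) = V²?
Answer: 980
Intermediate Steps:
r(V) = 3 - V²
-28*(-22 + r(-4)) = -28*(-22 + (3 - 1*(-4)²)) = -28*(-22 + (3 - 1*16)) = -28*(-22 + (3 - 16)) = -28*(-22 - 13) = -28*(-35) = 980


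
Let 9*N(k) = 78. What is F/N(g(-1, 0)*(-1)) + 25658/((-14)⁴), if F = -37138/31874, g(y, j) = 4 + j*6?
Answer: 2122915021/3979532648 ≈ 0.53346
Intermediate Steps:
g(y, j) = 4 + 6*j
F = -18569/15937 (F = -37138*1/31874 = -18569/15937 ≈ -1.1651)
N(k) = 26/3 (N(k) = (⅑)*78 = 26/3)
F/N(g(-1, 0)*(-1)) + 25658/((-14)⁴) = -18569/(15937*26/3) + 25658/((-14)⁴) = -18569/15937*3/26 + 25658/38416 = -55707/414362 + 25658*(1/38416) = -55707/414362 + 12829/19208 = 2122915021/3979532648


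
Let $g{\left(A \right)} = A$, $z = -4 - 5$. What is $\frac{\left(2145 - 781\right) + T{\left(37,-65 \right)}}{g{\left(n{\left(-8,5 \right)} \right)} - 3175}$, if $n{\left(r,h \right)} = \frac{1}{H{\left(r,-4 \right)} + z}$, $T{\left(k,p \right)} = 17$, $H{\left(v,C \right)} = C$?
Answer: $- \frac{17953}{41276} \approx -0.43495$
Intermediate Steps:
$z = -9$ ($z = -4 - 5 = -9$)
$n{\left(r,h \right)} = - \frac{1}{13}$ ($n{\left(r,h \right)} = \frac{1}{-4 - 9} = \frac{1}{-13} = - \frac{1}{13}$)
$\frac{\left(2145 - 781\right) + T{\left(37,-65 \right)}}{g{\left(n{\left(-8,5 \right)} \right)} - 3175} = \frac{\left(2145 - 781\right) + 17}{- \frac{1}{13} - 3175} = \frac{\left(2145 - 781\right) + 17}{- \frac{41276}{13}} = \left(1364 + 17\right) \left(- \frac{13}{41276}\right) = 1381 \left(- \frac{13}{41276}\right) = - \frac{17953}{41276}$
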